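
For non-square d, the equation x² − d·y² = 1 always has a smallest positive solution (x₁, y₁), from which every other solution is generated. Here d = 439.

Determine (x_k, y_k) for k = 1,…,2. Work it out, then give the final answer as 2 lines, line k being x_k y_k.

√439 → a₀=20, period (1,19,1,40); ℓ=4 even so k=3
step 0: (20, 1)  from 20·(1,0) + (0,1)
step 1: (21, 1)  from 1·(20,1) + (1,0)
step 2: (419, 20)  from 19·(21,1) + (20,1)
step 3: (440, 21)  from 1·(419,20) + (21,1)
(x₁, y₁) = (440, 21);  440² − 439·21² = 1 ✓
n=2: (440,21)∘(440,21) = (440·440+439·21·21, 440·21+21·440) = (387199,18480)

440 21
387199 18480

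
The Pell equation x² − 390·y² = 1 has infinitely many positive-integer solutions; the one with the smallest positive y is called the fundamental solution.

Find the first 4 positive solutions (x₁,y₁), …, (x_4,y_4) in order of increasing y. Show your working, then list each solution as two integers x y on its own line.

√390 = [19; 1,2,1,38, …], period ℓ=4 (even) → k=3
k=0  a_k=19  p_k/q_k = 19/1
k=1  a_k=1  p_k/q_k = 20/1
k=2  a_k=2  p_k/q_k = 59/3
k=3  a_k=1  p_k/q_k = 79/4
fundamental: x₁=79, y₁=4  (since 6241 − 390·16 = 1)
k=2:  x_2 = 79·79+390·4·4 = 12481,  y_2 = 79·4+4·79 = 632
k=3:  x_3 = 79·12481+390·4·632 = 1971919,  y_3 = 79·632+4·12481 = 99852
k=4:  x_4 = 79·1971919+390·4·99852 = 311550721,  y_4 = 79·99852+4·1971919 = 15775984

79 4
12481 632
1971919 99852
311550721 15775984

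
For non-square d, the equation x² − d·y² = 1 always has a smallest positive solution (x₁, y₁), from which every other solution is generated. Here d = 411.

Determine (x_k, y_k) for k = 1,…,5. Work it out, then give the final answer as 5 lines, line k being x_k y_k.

√411 → a₀=20, period (3,1,1,1,19,1,1,1,3,40); ℓ=10 even so k=9
k=0  a_k=20  p_k/q_k = 20/1
…
k=4  a_k=1  p_k/q_k = 223/11
…
k=6  a_k=1  p_k/q_k = 4602/227
…
k=8  a_k=1  p_k/q_k = 13583/670
k=9  a_k=3  p_k/q_k = 49730/2453
fundamental: x₁=49730, y₁=2453  (since 2473072900 − 411·6017209 = 1)
(49730+2453√411)^2 = 4946145799 + 243975380√411
(49730+2453√411)^3 = 491943661118810 + 24265791292347√411
(49730+2453√411)^4 = 48928716529930696801 + 2413475601692857240√411
(49730+2453√411)^5 = 4866450145574963442708650 + 240044283320105789798053√411

49730 2453
4946145799 243975380
491943661118810 24265791292347
48928716529930696801 2413475601692857240
4866450145574963442708650 240044283320105789798053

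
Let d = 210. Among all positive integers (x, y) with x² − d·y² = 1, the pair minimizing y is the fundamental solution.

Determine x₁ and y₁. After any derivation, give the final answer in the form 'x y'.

29 2

d=210: √d = [14; 2,28] (ℓ=2, even), read p_1/q_1
k=0  a_k=14  p_k/q_k = 14/1
k=1  a_k=2  p_k/q_k = 29/2
fundamental: x₁=29, y₁=2  (since 841 − 210·4 = 1)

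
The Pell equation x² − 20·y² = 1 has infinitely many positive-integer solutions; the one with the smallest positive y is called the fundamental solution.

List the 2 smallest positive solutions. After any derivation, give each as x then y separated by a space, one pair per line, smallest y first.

9 2
161 36

√20 → a₀=4, period (2,8); ℓ=2 even so k=1
k=0  a_k=4  p_k/q_k = 4/1
k=1  a_k=2  p_k/q_k = 9/2
→ (9, 2).  Check: 9²=81, 20·2²=80, difference 1.
(x_2, y_2) = (9·9 + 20·2·2, 9·2 + 2·9) = (161, 36)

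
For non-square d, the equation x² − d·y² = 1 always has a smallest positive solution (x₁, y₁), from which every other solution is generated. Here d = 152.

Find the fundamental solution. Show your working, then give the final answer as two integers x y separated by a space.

37 3

√152 = [12; 3,24, …], period ℓ=2 (even) → k=1
a_0=12:  p_0=12·1+0=12,  q_0=12·0+1=1
a_1=3:  p_1=3·12+1=37,  q_1=3·1+0=3
(x₁, y₁) = (37, 3);  37² − 152·3² = 1 ✓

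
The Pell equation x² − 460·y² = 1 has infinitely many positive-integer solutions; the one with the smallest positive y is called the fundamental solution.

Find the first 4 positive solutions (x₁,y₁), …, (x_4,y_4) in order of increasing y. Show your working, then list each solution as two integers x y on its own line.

2535751 118230
12860066268001 599603681460
65219851798297071751 3040891269731634690
330762608834754335913072001 15421886156225925189922920

d=460: √d = [21; 2,4,3,1,2,10,2,1,3,4,2,42] (ℓ=12, even), read p_11/q_11
a_0=21:  p_0=21·1+0=21,  q_0=21·0+1=1
a_1=2:  p_1=2·21+1=43,  q_1=2·1+0=2
a_2=4:  p_2=4·43+21=193,  q_2=4·2+1=9
a_3=3:  p_3=3·193+43=622,  q_3=3·9+2=29
a_4=1:  p_4=1·622+193=815,  q_4=1·29+9=38
a_5=2:  p_5=2·815+622=2252,  q_5=2·38+29=105
…
a_7=2:  p_7=2·23335+2252=48922,  q_7=2·1088+105=2281
a_8=1:  p_8=1·48922+23335=72257,  q_8=1·2281+1088=3369
a_9=3:  p_9=3·72257+48922=265693,  q_9=3·3369+2281=12388
a_10=4:  p_10=4·265693+72257=1135029,  q_10=4·12388+3369=52921
a_11=2:  p_11=2·1135029+265693=2535751,  q_11=2·52921+12388=118230
(x₁, y₁) = (2535751, 118230);  2535751² − 460·118230² = 1 ✓
(x_2, y_2) = (2535751·2535751 + 460·118230·118230, 2535751·118230 + 118230·2535751) = (12860066268001, 599603681460)
(x_3, y_3) = (2535751·12860066268001 + 460·118230·599603681460, 2535751·599603681460 + 118230·12860066268001) = (65219851798297071751, 3040891269731634690)
(x_4, y_4) = (2535751·65219851798297071751 + 460·118230·3040891269731634690, 2535751·3040891269731634690 + 118230·65219851798297071751) = (330762608834754335913072001, 15421886156225925189922920)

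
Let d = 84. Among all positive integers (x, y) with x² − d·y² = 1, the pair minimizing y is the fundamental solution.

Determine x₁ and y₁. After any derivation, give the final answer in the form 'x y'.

55 6

√84 → a₀=9, period (6,18); ℓ=2 even so k=1
k=0  a_k=9  p_k/q_k = 9/1
k=1  a_k=6  p_k/q_k = 55/6
→ (55, 6).  Check: 55²=3025, 84·6²=3024, difference 1.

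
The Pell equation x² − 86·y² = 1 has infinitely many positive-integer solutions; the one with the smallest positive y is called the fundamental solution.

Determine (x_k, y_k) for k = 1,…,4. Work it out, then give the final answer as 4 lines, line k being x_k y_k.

10405 1122
216528049 23348820
4505948689285 485888943078
93768792007492801 10111348882104360

[9; 3,1,1,1,8,1,1,1,3,18] for √86; ℓ=10 ⇒ convergent index 9
step 0: (9, 1)  from 9·(1,0) + (0,1)
…
step 3: (65, 7)  from 1·(37,4) + (28,3)
…
step 5: (881, 95)  from 8·(102,11) + (65,7)
step 6: (983, 106)  from 1·(881,95) + (102,11)
step 7: (1864, 201)  from 1·(983,106) + (881,95)
step 8: (2847, 307)  from 1·(1864,201) + (983,106)
step 9: (10405, 1122)  from 3·(2847,307) + (1864,201)
(x₁, y₁) = (10405, 1122);  10405² − 86·1122² = 1 ✓
(x_2, y_2) = (10405·10405 + 86·1122·1122, 10405·1122 + 1122·10405) = (216528049, 23348820)
(x_3, y_3) = (10405·216528049 + 86·1122·23348820, 10405·23348820 + 1122·216528049) = (4505948689285, 485888943078)
(x_4, y_4) = (10405·4505948689285 + 86·1122·485888943078, 10405·485888943078 + 1122·4505948689285) = (93768792007492801, 10111348882104360)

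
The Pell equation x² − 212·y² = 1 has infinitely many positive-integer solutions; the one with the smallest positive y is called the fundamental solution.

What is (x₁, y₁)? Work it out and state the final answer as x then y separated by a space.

66249 4550

[14; 1,1,3,1,1,…,1,1,28] for √212; ℓ=14 ⇒ convergent index 13
a_0=14:  p_0=14·1+0=14,  q_0=14·0+1=1
a_1=1:  p_1=1·14+1=15,  q_1=1·1+0=1
…
a_3=3:  p_3=3·29+15=102,  q_3=3·2+1=7
…
a_8=1:  p_8=1·2417+364=2781,  q_8=1·166+25=191
…
a_10=1:  p_10=1·5198+2781=7979,  q_10=1·357+191=548
…
a_12=1:  p_12=1·29135+7979=37114,  q_12=1·2001+548=2549
a_13=1:  p_13=1·37114+29135=66249,  q_13=1·2549+2001=4550
(x₁, y₁) = (66249, 4550);  66249² − 212·4550² = 1 ✓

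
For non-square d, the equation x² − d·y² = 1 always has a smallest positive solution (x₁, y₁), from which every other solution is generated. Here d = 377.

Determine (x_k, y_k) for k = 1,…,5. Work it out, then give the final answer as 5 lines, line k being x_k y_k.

233 12
108577 5592
50596649 2605860
23577929857 1214325168
10987264716713 565872922428

[19; 2,2,2,38] for √377; ℓ=4 ⇒ convergent index 3
a_0=19:  p_0=19·1+0=19,  q_0=19·0+1=1
a_1=2:  p_1=2·19+1=39,  q_1=2·1+0=2
a_2=2:  p_2=2·39+19=97,  q_2=2·2+1=5
a_3=2:  p_3=2·97+39=233,  q_3=2·5+2=12
(x₁, y₁) = (233, 12);  233² − 377·12² = 1 ✓
n=2: (233,12)∘(233,12) = (233·233+377·12·12, 233·12+12·233) = (108577,5592)
n=3: (108577,5592)∘(233,12) = (233·108577+377·12·5592, 233·5592+12·108577) = (50596649,2605860)
n=4: (50596649,2605860)∘(233,12) = (233·50596649+377·12·2605860, 233·2605860+12·50596649) = (23577929857,1214325168)
n=5: (23577929857,1214325168)∘(233,12) = (233·23577929857+377·12·1214325168, 233·1214325168+12·23577929857) = (10987264716713,565872922428)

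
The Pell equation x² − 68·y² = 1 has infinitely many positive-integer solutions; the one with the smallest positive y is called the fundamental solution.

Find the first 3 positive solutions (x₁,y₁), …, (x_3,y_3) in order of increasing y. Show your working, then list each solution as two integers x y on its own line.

33 4
2177 264
143649 17420

√68 → a₀=8, period (4,16); ℓ=2 even so k=1
k=0  a_k=8  p_k/q_k = 8/1
k=1  a_k=4  p_k/q_k = 33/4
→ (33, 4).  Check: 33²=1089, 68·4²=1088, difference 1.
k=2:  x_2 = 33·33+68·4·4 = 2177,  y_2 = 33·4+4·33 = 264
k=3:  x_3 = 33·2177+68·4·264 = 143649,  y_3 = 33·264+4·2177 = 17420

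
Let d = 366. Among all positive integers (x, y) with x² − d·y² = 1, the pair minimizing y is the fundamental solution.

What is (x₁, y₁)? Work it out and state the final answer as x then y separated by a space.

d=366: √d = [19; 7,1,1,1,2,12,2,1,1,1,7,38] (ℓ=12, even), read p_11/q_11
step 0: (19, 1)  from 19·(1,0) + (0,1)
…
step 2: (153, 8)  from 1·(134,7) + (19,1)
step 3: (287, 15)  from 1·(153,8) + (134,7)
…
step 5: (1167, 61)  from 2·(440,23) + (287,15)
step 6: (14444, 755)  from 12·(1167,61) + (440,23)
…
step 9: (74554, 3897)  from 1·(44499,2326) + (30055,1571)
step 10: (119053, 6223)  from 1·(74554,3897) + (44499,2326)
step 11: (907925, 47458)  from 7·(119053,6223) + (74554,3897)
fundamental: x₁=907925, y₁=47458  (since 824327805625 − 366·2252261764 = 1)

907925 47458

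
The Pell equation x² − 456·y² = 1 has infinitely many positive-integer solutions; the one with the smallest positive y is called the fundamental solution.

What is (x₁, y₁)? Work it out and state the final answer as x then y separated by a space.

1025 48

[21; 2,1,4,1,2,42] for √456; ℓ=6 ⇒ convergent index 5
a_0=21:  p_0=21·1+0=21,  q_0=21·0+1=1
a_1=2:  p_1=2·21+1=43,  q_1=2·1+0=2
a_2=1:  p_2=1·43+21=64,  q_2=1·2+1=3
a_3=4:  p_3=4·64+43=299,  q_3=4·3+2=14
a_4=1:  p_4=1·299+64=363,  q_4=1·14+3=17
a_5=2:  p_5=2·363+299=1025,  q_5=2·17+14=48
fundamental: x₁=1025, y₁=48  (since 1050625 − 456·2304 = 1)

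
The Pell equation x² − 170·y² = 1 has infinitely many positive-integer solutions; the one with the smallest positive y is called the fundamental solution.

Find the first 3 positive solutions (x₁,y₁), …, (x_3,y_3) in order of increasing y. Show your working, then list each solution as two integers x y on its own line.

d=170: √d = [13; 26] (ℓ=1, odd), read p_1/q_1
i=0: a=13 ⇒ p=13, q=1
i=1: a=26 ⇒ p=339, q=26
fundamental: x₁=339, y₁=26  (since 114921 − 170·676 = 1)
(x_2, y_2) = (339·339 + 170·26·26, 339·26 + 26·339) = (229841, 17628)
(x_3, y_3) = (339·229841 + 170·26·17628, 339·17628 + 26·229841) = (155831859, 11951758)

339 26
229841 17628
155831859 11951758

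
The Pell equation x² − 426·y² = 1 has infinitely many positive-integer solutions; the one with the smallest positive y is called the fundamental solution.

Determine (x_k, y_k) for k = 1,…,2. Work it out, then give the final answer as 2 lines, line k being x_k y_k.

d=426: √d = [20; 1,1,1,3,2,6,2,3,1,1,1,40] (ℓ=12, even), read p_11/q_11
a_0=20:  p_0=20·1+0=20,  q_0=20·0+1=1
a_1=1:  p_1=1·20+1=21,  q_1=1·1+0=1
a_2=1:  p_2=1·21+20=41,  q_2=1·1+1=2
…
a_4=3:  p_4=3·62+41=227,  q_4=3·3+2=11
a_5=2:  p_5=2·227+62=516,  q_5=2·11+3=25
a_6=6:  p_6=6·516+227=3323,  q_6=6·25+11=161
a_7=2:  p_7=2·3323+516=7162,  q_7=2·161+25=347
a_8=3:  p_8=3·7162+3323=24809,  q_8=3·347+161=1202
a_9=1:  p_9=1·24809+7162=31971,  q_9=1·1202+347=1549
a_10=1:  p_10=1·31971+24809=56780,  q_10=1·1549+1202=2751
a_11=1:  p_11=1·56780+31971=88751,  q_11=1·2751+1549=4300
→ (88751, 4300).  Check: 88751²=7876740001, 426·4300²=7876740000, difference 1.
(x_2, y_2) = (88751·88751 + 426·4300·4300, 88751·4300 + 4300·88751) = (15753480001, 763258600)

88751 4300
15753480001 763258600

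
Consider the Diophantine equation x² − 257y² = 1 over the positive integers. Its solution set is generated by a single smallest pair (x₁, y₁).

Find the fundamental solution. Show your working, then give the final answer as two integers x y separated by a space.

513 32

√257 → a₀=16, period (32); ℓ=1 odd so k=1
k=0  a_k=16  p_k/q_k = 16/1
k=1  a_k=32  p_k/q_k = 513/32
fundamental: x₁=513, y₁=32  (since 263169 − 257·1024 = 1)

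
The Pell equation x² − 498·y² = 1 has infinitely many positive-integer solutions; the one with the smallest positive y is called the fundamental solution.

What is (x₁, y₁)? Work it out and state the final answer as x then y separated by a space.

179777 8056

[22; 3,6,22,6,3,44] for √498; ℓ=6 ⇒ convergent index 5
k=0  a_k=22  p_k/q_k = 22/1
k=1  a_k=3  p_k/q_k = 67/3
k=2  a_k=6  p_k/q_k = 424/19
k=3  a_k=22  p_k/q_k = 9395/421
k=4  a_k=6  p_k/q_k = 56794/2545
k=5  a_k=3  p_k/q_k = 179777/8056
fundamental: x₁=179777, y₁=8056  (since 32319769729 − 498·64899136 = 1)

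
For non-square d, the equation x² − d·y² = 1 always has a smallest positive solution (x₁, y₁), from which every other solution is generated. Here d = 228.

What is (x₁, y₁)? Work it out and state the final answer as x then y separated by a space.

151 10

√228 = [15; 10,30, …], period ℓ=2 (even) → k=1
a_0=15:  p_0=15·1+0=15,  q_0=15·0+1=1
a_1=10:  p_1=10·15+1=151,  q_1=10·1+0=10
→ (151, 10).  Check: 151²=22801, 228·10²=22800, difference 1.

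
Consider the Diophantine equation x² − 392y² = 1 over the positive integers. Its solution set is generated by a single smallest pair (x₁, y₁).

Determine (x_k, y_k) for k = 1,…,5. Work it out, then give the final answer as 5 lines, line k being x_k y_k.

√392 = [19; 1,3,1,38, …], period ℓ=4 (even) → k=3
step 0: (19, 1)  from 19·(1,0) + (0,1)
…
step 2: (79, 4)  from 3·(20,1) + (19,1)
step 3: (99, 5)  from 1·(79,4) + (20,1)
fundamental: x₁=99, y₁=5  (since 9801 − 392·25 = 1)
(x_2, y_2) = (99·99 + 392·5·5, 99·5 + 5·99) = (19601, 990)
(x_3, y_3) = (99·19601 + 392·5·990, 99·990 + 5·19601) = (3880899, 196015)
(x_4, y_4) = (99·3880899 + 392·5·196015, 99·196015 + 5·3880899) = (768398401, 38809980)
(x_5, y_5) = (99·768398401 + 392·5·38809980, 99·38809980 + 5·768398401) = (152139002499, 7684180025)

99 5
19601 990
3880899 196015
768398401 38809980
152139002499 7684180025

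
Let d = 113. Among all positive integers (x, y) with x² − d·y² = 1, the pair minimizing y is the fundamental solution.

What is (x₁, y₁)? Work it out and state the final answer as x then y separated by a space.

[10; 1,1,1,2,2,1,1,1,20] for √113; ℓ=9 ⇒ convergent index 17
i=0: a=10 ⇒ p=10, q=1
…
i=2: a=1 ⇒ p=21, q=2
i=3: a=1 ⇒ p=32, q=3
…
i=5: a=2 ⇒ p=202, q=19
…
i=7: a=1 ⇒ p=489, q=46
…
i=9: a=20 ⇒ p=16009, q=1506
…
i=12: a=1 ⇒ p=49579, q=4664
…
i=14: a=2 ⇒ p=313483, q=29490
i=15: a=1 ⇒ p=445435, q=41903
i=16: a=1 ⇒ p=758918, q=71393
i=17: a=1 ⇒ p=1204353, q=113296
fundamental: x₁=1204353, y₁=113296  (since 1450466148609 − 113·12835983616 = 1)

1204353 113296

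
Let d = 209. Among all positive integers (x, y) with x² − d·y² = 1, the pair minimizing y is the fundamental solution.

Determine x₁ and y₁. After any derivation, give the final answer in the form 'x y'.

46551 3220

[14; 2,5,3,2,3,5,2,28] for √209; ℓ=8 ⇒ convergent index 7
i=0: a=14 ⇒ p=14, q=1
i=1: a=2 ⇒ p=29, q=2
i=2: a=5 ⇒ p=159, q=11
…
i=6: a=5 ⇒ p=21266, q=1471
i=7: a=2 ⇒ p=46551, q=3220
(x₁, y₁) = (46551, 3220);  46551² − 209·3220² = 1 ✓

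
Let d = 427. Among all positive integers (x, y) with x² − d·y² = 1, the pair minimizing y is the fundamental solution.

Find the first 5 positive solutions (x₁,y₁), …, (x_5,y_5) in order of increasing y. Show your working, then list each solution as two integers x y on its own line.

62 3
7687 372
953126 46125
118179937 5719128
14653359062 709125747

√427 = [20; 1,1,1,40, …], period ℓ=4 (even) → k=3
step 0: (20, 1)  from 20·(1,0) + (0,1)
step 1: (21, 1)  from 1·(20,1) + (1,0)
step 2: (41, 2)  from 1·(21,1) + (20,1)
step 3: (62, 3)  from 1·(41,2) + (21,1)
fundamental: x₁=62, y₁=3  (since 3844 − 427·9 = 1)
k=2:  x_2 = 62·62+427·3·3 = 7687,  y_2 = 62·3+3·62 = 372
k=3:  x_3 = 62·7687+427·3·372 = 953126,  y_3 = 62·372+3·7687 = 46125
k=4:  x_4 = 62·953126+427·3·46125 = 118179937,  y_4 = 62·46125+3·953126 = 5719128
k=5:  x_5 = 62·118179937+427·3·5719128 = 14653359062,  y_5 = 62·5719128+3·118179937 = 709125747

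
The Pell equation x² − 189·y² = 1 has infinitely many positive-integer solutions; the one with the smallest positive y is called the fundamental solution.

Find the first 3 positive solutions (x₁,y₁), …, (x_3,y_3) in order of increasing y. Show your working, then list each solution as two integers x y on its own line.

[13; 1,2,1,26] for √189; ℓ=4 ⇒ convergent index 3
k=0  a_k=13  p_k/q_k = 13/1
…
k=2  a_k=2  p_k/q_k = 41/3
k=3  a_k=1  p_k/q_k = 55/4
fundamental: x₁=55, y₁=4  (since 3025 − 189·16 = 1)
(55+4√189)^2 = 6049 + 440√189
(55+4√189)^3 = 665335 + 48396√189

55 4
6049 440
665335 48396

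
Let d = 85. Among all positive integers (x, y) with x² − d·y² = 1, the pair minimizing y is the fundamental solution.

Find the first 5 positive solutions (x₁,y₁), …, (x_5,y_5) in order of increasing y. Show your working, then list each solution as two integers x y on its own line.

[9; 4,1,1,4,18] for √85; ℓ=5 ⇒ convergent index 9
k=0  a_k=9  p_k/q_k = 9/1
…
k=2  a_k=1  p_k/q_k = 46/5
…
k=5  a_k=18  p_k/q_k = 6887/747
…
k=8  a_k=1  p_k/q_k = 62739/6805
k=9  a_k=4  p_k/q_k = 285769/30996
(x₁, y₁) = (285769, 30996);  285769² − 85·30996² = 1 ✓
n=2: (285769,30996)∘(285769,30996) = (285769·285769+85·30996·30996, 285769·30996+30996·285769) = (163327842721,17715391848)
n=3: (163327842721,17715391848)∘(285769,30996) = (285769·163327842721+85·30996·17715391848, 285769·17715391848+30996·163327842721) = (93348068572789129,10125019625991228)
n=4: (93348068572789129,10125019625991228)∘(285769,30996) = (285769·93348068572789129+85·30996·10125019625991228, 285769·10125019625991228+30996·93348068572789129) = (53351968415791425367681,5786833466982059076816)
n=5: (53351968415791425367681,5786833466982059076816)∘(285769,30996) = (285769·53351968415791425367681+85·30996·5786833466982059076816, 285769·5786833466982059076816+30996·53351968415791425367681) = (30492677324331251603220874249,3307395226041867061019271780)

285769 30996
163327842721 17715391848
93348068572789129 10125019625991228
53351968415791425367681 5786833466982059076816
30492677324331251603220874249 3307395226041867061019271780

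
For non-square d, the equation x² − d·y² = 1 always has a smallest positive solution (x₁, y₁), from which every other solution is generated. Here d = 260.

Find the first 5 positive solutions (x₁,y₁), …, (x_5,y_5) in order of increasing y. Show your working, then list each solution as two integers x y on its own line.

√260 → a₀=16, period (8,32); ℓ=2 even so k=1
k=0  a_k=16  p_k/q_k = 16/1
k=1  a_k=8  p_k/q_k = 129/8
→ (129, 8).  Check: 129²=16641, 260·8²=16640, difference 1.
k=2:  x_2 = 129·129+260·8·8 = 33281,  y_2 = 129·8+8·129 = 2064
k=3:  x_3 = 129·33281+260·8·2064 = 8586369,  y_3 = 129·2064+8·33281 = 532504
k=4:  x_4 = 129·8586369+260·8·532504 = 2215249921,  y_4 = 129·532504+8·8586369 = 137383968
k=5:  x_5 = 129·2215249921+260·8·137383968 = 571525893249,  y_5 = 129·137383968+8·2215249921 = 35444531240

129 8
33281 2064
8586369 532504
2215249921 137383968
571525893249 35444531240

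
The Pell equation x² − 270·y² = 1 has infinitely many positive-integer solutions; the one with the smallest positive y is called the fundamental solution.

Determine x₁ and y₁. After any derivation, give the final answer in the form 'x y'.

5291 322

[16; 2,3,6,3,2,32] for √270; ℓ=6 ⇒ convergent index 5
a_0=16:  p_0=16·1+0=16,  q_0=16·0+1=1
a_1=2:  p_1=2·16+1=33,  q_1=2·1+0=2
…
a_4=3:  p_4=3·723+115=2284,  q_4=3·44+7=139
a_5=2:  p_5=2·2284+723=5291,  q_5=2·139+44=322
(x₁, y₁) = (5291, 322);  5291² − 270·322² = 1 ✓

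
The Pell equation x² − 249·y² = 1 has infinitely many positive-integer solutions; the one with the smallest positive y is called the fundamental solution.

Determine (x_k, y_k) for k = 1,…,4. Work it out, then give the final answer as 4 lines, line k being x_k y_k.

8553815 542076
146335502108449 9273635639880
2503453625935556812055 158649927281879742324
42828158354663763449114371201 2714124255465295062538692240

d=249: √d = [15; 1,3,1,1,5,…,3,1,30] (ℓ=16, even), read p_15/q_15
a_0=15:  p_0=15·1+0=15,  q_0=15·0+1=1
a_1=1:  p_1=1·15+1=16,  q_1=1·1+0=1
a_2=3:  p_2=3·16+15=63,  q_2=3·1+1=4
a_3=1:  p_3=1·63+16=79,  q_3=1·4+1=5
…
a_5=5:  p_5=5·142+79=789,  q_5=5·9+5=50
a_6=1:  p_6=1·789+142=931,  q_6=1·50+9=59
a_7=3:  p_7=3·931+789=3582,  q_7=3·59+50=227
a_8=10:  p_8=10·3582+931=36751,  q_8=10·227+59=2329
a_9=3:  p_9=3·36751+3582=113835,  q_9=3·2329+227=7214
a_10=1:  p_10=1·113835+36751=150586,  q_10=1·7214+2329=9543
…
a_12=1:  p_12=1·866765+150586=1017351,  q_12=1·54929+9543=64472
a_13=1:  p_13=1·1017351+866765=1884116,  q_13=1·64472+54929=119401
a_14=3:  p_14=3·1884116+1017351=6669699,  q_14=3·119401+64472=422675
a_15=1:  p_15=1·6669699+1884116=8553815,  q_15=1·422675+119401=542076
→ (8553815, 542076).  Check: 8553815²=73167751054225, 249·542076²=73167751054224, difference 1.
(x_2, y_2) = (8553815·8553815 + 249·542076·542076, 8553815·542076 + 542076·8553815) = (146335502108449, 9273635639880)
(x_3, y_3) = (8553815·146335502108449 + 249·542076·9273635639880, 8553815·9273635639880 + 542076·146335502108449) = (2503453625935556812055, 158649927281879742324)
(x_4, y_4) = (8553815·2503453625935556812055 + 249·542076·158649927281879742324, 8553815·158649927281879742324 + 542076·2503453625935556812055) = (42828158354663763449114371201, 2714124255465295062538692240)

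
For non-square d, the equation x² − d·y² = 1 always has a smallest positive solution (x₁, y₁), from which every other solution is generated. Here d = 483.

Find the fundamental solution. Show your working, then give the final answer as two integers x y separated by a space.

22 1

√483 → a₀=21, period (1,42); ℓ=2 even so k=1
k=0  a_k=21  p_k/q_k = 21/1
k=1  a_k=1  p_k/q_k = 22/1
→ (22, 1).  Check: 22²=484, 483·1²=483, difference 1.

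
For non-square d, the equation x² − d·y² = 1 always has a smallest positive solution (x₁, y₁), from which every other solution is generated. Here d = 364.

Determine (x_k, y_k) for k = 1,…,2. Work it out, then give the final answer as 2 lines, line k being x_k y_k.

4954951 259710
49103078824801 2573700648420

[19; 12,1,2,3,1,8,1,3,2,1,12,38] for √364; ℓ=12 ⇒ convergent index 11
step 0: (19, 1)  from 19·(1,0) + (0,1)
…
step 2: (248, 13)  from 1·(229,12) + (19,1)
…
step 7: (30755, 1612)  from 1·(27607,1447) + (3148,165)
…
step 9: (270499, 14178)  from 2·(119872,6283) + (30755,1612)
step 10: (390371, 20461)  from 1·(270499,14178) + (119872,6283)
step 11: (4954951, 259710)  from 12·(390371,20461) + (270499,14178)
(x₁, y₁) = (4954951, 259710);  4954951² − 364·259710² = 1 ✓
(x_2, y_2) = (4954951·4954951 + 364·259710·259710, 4954951·259710 + 259710·4954951) = (49103078824801, 2573700648420)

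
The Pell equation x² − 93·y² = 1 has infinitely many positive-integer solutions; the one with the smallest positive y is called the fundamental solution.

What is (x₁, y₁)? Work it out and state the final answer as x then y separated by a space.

d=93: √d = [9; 1,1,1,4,6,4,1,1,1,18] (ℓ=10, even), read p_9/q_9
step 0: (9, 1)  from 9·(1,0) + (0,1)
step 1: (10, 1)  from 1·(9,1) + (1,0)
…
step 3: (29, 3)  from 1·(19,2) + (10,1)
step 4: (135, 14)  from 4·(29,3) + (19,2)
step 5: (839, 87)  from 6·(135,14) + (29,3)
step 6: (3491, 362)  from 4·(839,87) + (135,14)
step 7: (4330, 449)  from 1·(3491,362) + (839,87)
step 8: (7821, 811)  from 1·(4330,449) + (3491,362)
step 9: (12151, 1260)  from 1·(7821,811) + (4330,449)
→ (12151, 1260).  Check: 12151²=147646801, 93·1260²=147646800, difference 1.

12151 1260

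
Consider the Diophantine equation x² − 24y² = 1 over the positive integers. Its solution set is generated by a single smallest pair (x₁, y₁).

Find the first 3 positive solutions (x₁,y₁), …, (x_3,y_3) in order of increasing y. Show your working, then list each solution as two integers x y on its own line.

√24 → a₀=4, period (1,8); ℓ=2 even so k=1
k=0  a_k=4  p_k/q_k = 4/1
k=1  a_k=1  p_k/q_k = 5/1
→ (5, 1).  Check: 5²=25, 24·1²=24, difference 1.
n=2: (5,1)∘(5,1) = (5·5+24·1·1, 5·1+1·5) = (49,10)
n=3: (49,10)∘(5,1) = (5·49+24·1·10, 5·10+1·49) = (485,99)

5 1
49 10
485 99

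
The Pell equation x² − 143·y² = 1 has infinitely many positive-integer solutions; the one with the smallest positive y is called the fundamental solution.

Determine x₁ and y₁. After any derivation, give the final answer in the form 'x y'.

12 1

√143 → a₀=11, period (1,22); ℓ=2 even so k=1
i=0: a=11 ⇒ p=11, q=1
i=1: a=1 ⇒ p=12, q=1
→ (12, 1).  Check: 12²=144, 143·1²=143, difference 1.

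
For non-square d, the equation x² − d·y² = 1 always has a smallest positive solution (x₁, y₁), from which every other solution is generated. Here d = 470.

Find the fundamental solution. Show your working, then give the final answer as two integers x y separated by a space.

1691 78

[21; 1,2,8,2,1,42] for √470; ℓ=6 ⇒ convergent index 5
k=0  a_k=21  p_k/q_k = 21/1
k=1  a_k=1  p_k/q_k = 22/1
…
k=4  a_k=2  p_k/q_k = 1149/53
k=5  a_k=1  p_k/q_k = 1691/78
(x₁, y₁) = (1691, 78);  1691² − 470·78² = 1 ✓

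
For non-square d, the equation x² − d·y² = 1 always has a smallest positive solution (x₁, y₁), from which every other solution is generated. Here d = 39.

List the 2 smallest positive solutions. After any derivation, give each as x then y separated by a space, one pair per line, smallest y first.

√39 → a₀=6, period (4,12); ℓ=2 even so k=1
k=0  a_k=6  p_k/q_k = 6/1
k=1  a_k=4  p_k/q_k = 25/4
(x₁, y₁) = (25, 4);  25² − 39·4² = 1 ✓
k=2:  x_2 = 25·25+39·4·4 = 1249,  y_2 = 25·4+4·25 = 200

25 4
1249 200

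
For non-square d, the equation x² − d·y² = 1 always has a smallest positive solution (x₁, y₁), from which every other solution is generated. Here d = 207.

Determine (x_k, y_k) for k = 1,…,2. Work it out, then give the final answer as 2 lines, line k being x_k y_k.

1151 80
2649601 184160

d=207: √d = [14; 2,1,1,2,1,1,2,28] (ℓ=8, even), read p_7/q_7
step 0: (14, 1)  from 14·(1,0) + (0,1)
…
step 6: (446, 31)  from 1·(259,18) + (187,13)
step 7: (1151, 80)  from 2·(446,31) + (259,18)
fundamental: x₁=1151, y₁=80  (since 1324801 − 207·6400 = 1)
n=2: (1151,80)∘(1151,80) = (1151·1151+207·80·80, 1151·80+80·1151) = (2649601,184160)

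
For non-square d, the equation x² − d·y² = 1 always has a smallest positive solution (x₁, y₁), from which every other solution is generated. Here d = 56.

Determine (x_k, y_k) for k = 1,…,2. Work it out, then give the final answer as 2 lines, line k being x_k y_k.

[7; 2,14] for √56; ℓ=2 ⇒ convergent index 1
a_0=7:  p_0=7·1+0=7,  q_0=7·0+1=1
a_1=2:  p_1=2·7+1=15,  q_1=2·1+0=2
fundamental: x₁=15, y₁=2  (since 225 − 56·4 = 1)
(x_2, y_2) = (15·15 + 56·2·2, 15·2 + 2·15) = (449, 60)

15 2
449 60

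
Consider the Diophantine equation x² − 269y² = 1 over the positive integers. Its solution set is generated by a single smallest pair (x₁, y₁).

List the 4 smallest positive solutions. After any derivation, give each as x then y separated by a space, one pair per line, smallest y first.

d=269: √d = [16; 2,2,32] (ℓ=3, odd), read p_5/q_5
a_0=16:  p_0=16·1+0=16,  q_0=16·0+1=1
a_1=2:  p_1=2·16+1=33,  q_1=2·1+0=2
a_2=2:  p_2=2·33+16=82,  q_2=2·2+1=5
…
a_4=2:  p_4=2·2657+82=5396,  q_4=2·162+5=329
a_5=2:  p_5=2·5396+2657=13449,  q_5=2·329+162=820
(x₁, y₁) = (13449, 820);  13449² − 269·820² = 1 ✓
n=2: (13449,820)∘(13449,820) = (13449·13449+269·820·820, 13449·820+820·13449) = (361751201,22056360)
n=3: (361751201,22056360)∘(13449,820) = (13449·361751201+269·820·22056360, 13449·22056360+820·361751201) = (9730383791049,593271970460)
n=4: (9730383791049,593271970460)∘(13449,820) = (13449·9730383791049+269·820·593271970460, 13449·593271970460+820·9730383791049) = (261727862849884801,15957829439376720)

13449 820
361751201 22056360
9730383791049 593271970460
261727862849884801 15957829439376720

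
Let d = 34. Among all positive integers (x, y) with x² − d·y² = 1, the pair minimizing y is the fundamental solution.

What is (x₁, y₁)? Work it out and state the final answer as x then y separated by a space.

35 6

√34 = [5; 1,4,1,10, …], period ℓ=4 (even) → k=3
k=0  a_k=5  p_k/q_k = 5/1
k=1  a_k=1  p_k/q_k = 6/1
k=2  a_k=4  p_k/q_k = 29/5
k=3  a_k=1  p_k/q_k = 35/6
(x₁, y₁) = (35, 6);  35² − 34·6² = 1 ✓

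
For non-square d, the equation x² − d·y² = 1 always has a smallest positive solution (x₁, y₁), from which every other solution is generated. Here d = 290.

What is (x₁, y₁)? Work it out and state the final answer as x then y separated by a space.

579 34

d=290: √d = [17; 34] (ℓ=1, odd), read p_1/q_1
i=0: a=17 ⇒ p=17, q=1
i=1: a=34 ⇒ p=579, q=34
(x₁, y₁) = (579, 34);  579² − 290·34² = 1 ✓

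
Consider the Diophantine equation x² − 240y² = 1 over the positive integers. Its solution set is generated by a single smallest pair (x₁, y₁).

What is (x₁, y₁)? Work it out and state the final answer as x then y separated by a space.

d=240: √d = [15; 2,30] (ℓ=2, even), read p_1/q_1
step 0: (15, 1)  from 15·(1,0) + (0,1)
step 1: (31, 2)  from 2·(15,1) + (1,0)
fundamental: x₁=31, y₁=2  (since 961 − 240·4 = 1)

31 2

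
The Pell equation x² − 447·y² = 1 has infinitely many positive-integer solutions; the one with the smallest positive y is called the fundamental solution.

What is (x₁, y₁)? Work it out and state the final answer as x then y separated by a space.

√447 → a₀=21, period (7,42); ℓ=2 even so k=1
k=0  a_k=21  p_k/q_k = 21/1
k=1  a_k=7  p_k/q_k = 148/7
→ (148, 7).  Check: 148²=21904, 447·7²=21903, difference 1.

148 7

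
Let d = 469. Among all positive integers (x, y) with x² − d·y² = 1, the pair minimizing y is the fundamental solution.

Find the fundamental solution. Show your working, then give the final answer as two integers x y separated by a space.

137215 6336

[21; 1,1,1,10,6,10,1,1,1,42] for √469; ℓ=10 ⇒ convergent index 9
i=0: a=21 ⇒ p=21, q=1
…
i=3: a=1 ⇒ p=65, q=3
…
i=8: a=1 ⇒ p=90069, q=4159
i=9: a=1 ⇒ p=137215, q=6336
→ (137215, 6336).  Check: 137215²=18827956225, 469·6336²=18827956224, difference 1.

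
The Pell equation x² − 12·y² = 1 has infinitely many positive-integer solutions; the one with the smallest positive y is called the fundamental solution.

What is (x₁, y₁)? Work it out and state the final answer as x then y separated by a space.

7 2

√12 → a₀=3, period (2,6); ℓ=2 even so k=1
i=0: a=3 ⇒ p=3, q=1
i=1: a=2 ⇒ p=7, q=2
fundamental: x₁=7, y₁=2  (since 49 − 12·4 = 1)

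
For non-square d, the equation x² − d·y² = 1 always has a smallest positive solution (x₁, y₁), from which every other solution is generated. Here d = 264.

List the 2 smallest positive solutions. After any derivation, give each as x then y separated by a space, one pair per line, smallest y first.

d=264: √d = [16; 4,32] (ℓ=2, even), read p_1/q_1
a_0=16:  p_0=16·1+0=16,  q_0=16·0+1=1
a_1=4:  p_1=4·16+1=65,  q_1=4·1+0=4
(x₁, y₁) = (65, 4);  65² − 264·4² = 1 ✓
(x_2, y_2) = (65·65 + 264·4·4, 65·4 + 4·65) = (8449, 520)

65 4
8449 520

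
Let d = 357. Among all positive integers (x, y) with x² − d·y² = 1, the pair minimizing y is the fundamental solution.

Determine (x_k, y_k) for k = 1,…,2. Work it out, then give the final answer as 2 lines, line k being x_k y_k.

d=357: √d = [18; 1,8,2,8,1,36] (ℓ=6, even), read p_5/q_5
step 0: (18, 1)  from 18·(1,0) + (0,1)
step 1: (19, 1)  from 1·(18,1) + (1,0)
…
step 3: (359, 19)  from 2·(170,9) + (19,1)
step 4: (3042, 161)  from 8·(359,19) + (170,9)
step 5: (3401, 180)  from 1·(3042,161) + (359,19)
(x₁, y₁) = (3401, 180);  3401² − 357·180² = 1 ✓
(x_2, y_2) = (3401·3401 + 357·180·180, 3401·180 + 180·3401) = (23133601, 1224360)

3401 180
23133601 1224360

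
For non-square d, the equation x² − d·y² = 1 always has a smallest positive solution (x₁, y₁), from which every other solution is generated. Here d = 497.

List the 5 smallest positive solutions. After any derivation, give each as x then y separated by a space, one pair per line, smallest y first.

√497 = [22; 3,2,2,5,6,5,2,2,3,44, …], period ℓ=10 (even) → k=9
a_0=22:  p_0=22·1+0=22,  q_0=22·0+1=1
a_1=3:  p_1=3·22+1=67,  q_1=3·1+0=3
…
a_3=2:  p_3=2·156+67=379,  q_3=2·7+3=17
a_4=5:  p_4=5·379+156=2051,  q_4=5·17+7=92
…
a_6=5:  p_6=5·12685+2051=65476,  q_6=5·569+92=2937
a_7=2:  p_7=2·65476+12685=143637,  q_7=2·2937+569=6443
a_8=2:  p_8=2·143637+65476=352750,  q_8=2·6443+2937=15823
a_9=3:  p_9=3·352750+143637=1201887,  q_9=3·15823+6443=53912
(x₁, y₁) = (1201887, 53912);  1201887² − 497·53912² = 1 ✓
n=2: (1201887,53912)∘(1201887,53912) = (1201887·1201887+497·53912·53912, 1201887·53912+53912·1201887) = (2889064721537,129592263888)
n=3: (2889064721537,129592263888)∘(1201887,53912) = (1201887·2889064721537+497·53912·129592263888, 1201887·129592263888+53912·2889064721537) = (6944658661946678751,311510514535059400)
n=4: (6944658661946678751,311510514535059400)∘(1201887,53912) = (1201887·6944658661946678751+497·53912·311510514535059400, 1201887·311510514535059400+53912·6944658661946678751) = (16693389930459326703284737,748800875565868281911712)
n=5: (16693389930459326703284737,748800875565868281911712)∘(1201887,53912) = (1201887·16693389930459326703284737+497·53912·748800875565868281911712, 1201887·748800875565868281911712+53912·16693389930459326703284737) = (40127136686692992928199618718687,1799948075862157952969508541688)

1201887 53912
2889064721537 129592263888
6944658661946678751 311510514535059400
16693389930459326703284737 748800875565868281911712
40127136686692992928199618718687 1799948075862157952969508541688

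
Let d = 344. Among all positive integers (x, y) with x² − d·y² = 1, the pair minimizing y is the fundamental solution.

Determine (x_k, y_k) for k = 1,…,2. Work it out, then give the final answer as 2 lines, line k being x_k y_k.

[18; 1,1,4,1,3,1,4,1,1,36] for √344; ℓ=10 ⇒ convergent index 9
step 0: (18, 1)  from 18·(1,0) + (0,1)
…
step 2: (37, 2)  from 1·(19,1) + (18,1)
…
step 4: (204, 11)  from 1·(167,9) + (37,2)
…
step 8: (5694, 307)  from 1·(4711,254) + (983,53)
step 9: (10405, 561)  from 1·(5694,307) + (4711,254)
→ (10405, 561).  Check: 10405²=108264025, 344·561²=108264024, difference 1.
n=2: (10405,561)∘(10405,561) = (10405·10405+344·561·561, 10405·561+561·10405) = (216528049,11674410)

10405 561
216528049 11674410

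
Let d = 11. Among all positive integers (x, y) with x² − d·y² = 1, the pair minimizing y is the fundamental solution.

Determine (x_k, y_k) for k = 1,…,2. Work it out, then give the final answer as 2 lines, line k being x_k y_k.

10 3
199 60

d=11: √d = [3; 3,6] (ℓ=2, even), read p_1/q_1
k=0  a_k=3  p_k/q_k = 3/1
k=1  a_k=3  p_k/q_k = 10/3
(x₁, y₁) = (10, 3);  10² − 11·3² = 1 ✓
(x_2, y_2) = (10·10 + 11·3·3, 10·3 + 3·10) = (199, 60)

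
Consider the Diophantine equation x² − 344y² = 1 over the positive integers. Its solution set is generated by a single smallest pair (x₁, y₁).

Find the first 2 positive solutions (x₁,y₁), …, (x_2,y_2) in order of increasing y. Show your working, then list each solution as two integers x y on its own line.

10405 561
216528049 11674410

√344 → a₀=18, period (1,1,4,1,3,1,4,1,1,36); ℓ=10 even so k=9
step 0: (18, 1)  from 18·(1,0) + (0,1)
…
step 2: (37, 2)  from 1·(19,1) + (18,1)
step 3: (167, 9)  from 4·(37,2) + (19,1)
…
step 5: (779, 42)  from 3·(204,11) + (167,9)
step 6: (983, 53)  from 1·(779,42) + (204,11)
step 7: (4711, 254)  from 4·(983,53) + (779,42)
step 8: (5694, 307)  from 1·(4711,254) + (983,53)
step 9: (10405, 561)  from 1·(5694,307) + (4711,254)
(x₁, y₁) = (10405, 561);  10405² − 344·561² = 1 ✓
n=2: (10405,561)∘(10405,561) = (10405·10405+344·561·561, 10405·561+561·10405) = (216528049,11674410)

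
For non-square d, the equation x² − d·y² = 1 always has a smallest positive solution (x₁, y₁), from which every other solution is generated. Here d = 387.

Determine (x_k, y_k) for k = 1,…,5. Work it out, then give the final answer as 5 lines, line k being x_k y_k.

d=387: √d = [19; 1,2,19,2,1,38] (ℓ=6, even), read p_5/q_5
a_0=19:  p_0=19·1+0=19,  q_0=19·0+1=1
a_1=1:  p_1=1·19+1=20,  q_1=1·1+0=1
a_2=2:  p_2=2·20+19=59,  q_2=2·1+1=3
a_3=19:  p_3=19·59+20=1141,  q_3=19·3+1=58
a_4=2:  p_4=2·1141+59=2341,  q_4=2·58+3=119
a_5=1:  p_5=1·2341+1141=3482,  q_5=1·119+58=177
fundamental: x₁=3482, y₁=177  (since 12124324 − 387·31329 = 1)
k=2:  x_2 = 3482·3482+387·177·177 = 24248647,  y_2 = 3482·177+177·3482 = 1232628
k=3:  x_3 = 3482·24248647+387·177·1232628 = 168867574226,  y_3 = 3482·1232628+177·24248647 = 8584021215
k=4:  x_4 = 3482·168867574226+387·177·8584021215 = 1175993762661217,  y_4 = 3482·8584021215+177·168867574226 = 59779122508632
k=5:  x_5 = 3482·1175993762661217+387·177·59779122508632 = 8189620394305140962,  y_5 = 3482·59779122508632+177·1175993762661217 = 416301800566092033

3482 177
24248647 1232628
168867574226 8584021215
1175993762661217 59779122508632
8189620394305140962 416301800566092033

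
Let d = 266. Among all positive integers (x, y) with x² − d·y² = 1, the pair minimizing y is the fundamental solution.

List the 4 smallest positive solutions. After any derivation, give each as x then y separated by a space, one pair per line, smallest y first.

√266 = [16; 3,4,3,32, …], period ℓ=4 (even) → k=3
a_0=16:  p_0=16·1+0=16,  q_0=16·0+1=1
a_1=3:  p_1=3·16+1=49,  q_1=3·1+0=3
a_2=4:  p_2=4·49+16=212,  q_2=4·3+1=13
a_3=3:  p_3=3·212+49=685,  q_3=3·13+3=42
→ (685, 42).  Check: 685²=469225, 266·42²=469224, difference 1.
n=2: (685,42)∘(685,42) = (685·685+266·42·42, 685·42+42·685) = (938449,57540)
n=3: (938449,57540)∘(685,42) = (685·938449+266·42·57540, 685·57540+42·938449) = (1285674445,78829758)
n=4: (1285674445,78829758)∘(685,42) = (685·1285674445+266·42·78829758, 685·78829758+42·1285674445) = (1761373051201,107996710920)

685 42
938449 57540
1285674445 78829758
1761373051201 107996710920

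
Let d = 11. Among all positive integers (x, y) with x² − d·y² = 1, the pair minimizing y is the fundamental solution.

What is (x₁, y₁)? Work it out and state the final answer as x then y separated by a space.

10 3

√11 → a₀=3, period (3,6); ℓ=2 even so k=1
i=0: a=3 ⇒ p=3, q=1
i=1: a=3 ⇒ p=10, q=3
→ (10, 3).  Check: 10²=100, 11·3²=99, difference 1.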